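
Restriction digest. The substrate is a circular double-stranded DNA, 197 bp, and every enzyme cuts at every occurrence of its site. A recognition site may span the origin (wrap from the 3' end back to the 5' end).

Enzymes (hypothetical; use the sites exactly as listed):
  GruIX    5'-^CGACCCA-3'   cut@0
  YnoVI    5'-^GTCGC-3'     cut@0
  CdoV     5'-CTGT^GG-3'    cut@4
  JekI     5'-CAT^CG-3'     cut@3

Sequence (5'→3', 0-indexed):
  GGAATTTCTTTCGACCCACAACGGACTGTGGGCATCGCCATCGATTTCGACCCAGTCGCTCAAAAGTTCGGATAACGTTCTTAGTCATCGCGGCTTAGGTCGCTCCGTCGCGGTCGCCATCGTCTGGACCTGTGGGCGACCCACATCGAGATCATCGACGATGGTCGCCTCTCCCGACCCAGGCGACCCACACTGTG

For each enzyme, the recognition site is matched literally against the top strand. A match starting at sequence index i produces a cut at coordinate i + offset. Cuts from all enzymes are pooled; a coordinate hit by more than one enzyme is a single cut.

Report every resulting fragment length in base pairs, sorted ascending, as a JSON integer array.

Site scan:
  GruIX CGACCCA/0: at [11, 47, 136, 174, 183] ⇒ [11, 47, 136, 174, 183]
  YnoVI GTCGC/0: at [54, 98, 106, 112, 163] ⇒ [54, 98, 106, 112, 163]
  CdoV CTGTGG/4: at [25, 129, 192] ⇒ [29, 133, 196]
  JekI CATCG/3: at [32, 38, 85, 117, 143, 152] ⇒ [35, 41, 88, 120, 146, 155]

Pooled cuts: [11, 29, 35, 41, 47, 54, 88, 98, 106, 112, 120, 133, 136, 146, 155, 163, 174, 183, 196]

Fragment lengths:
  11→29: 18 bp
  29→35: 6 bp
  35→41: 6 bp
  41→47: 6 bp
  47→54: 7 bp
  54→88: 34 bp
  88→98: 10 bp
  98→106: 8 bp
  106→112: 6 bp
  112→120: 8 bp
  120→133: 13 bp
  133→136: 3 bp
  136→146: 10 bp
  146→155: 9 bp
  155→163: 8 bp
  163→174: 11 bp
  174→183: 9 bp
  183→196: 13 bp
  196→11 (wrap): 197-196+11 = 12 bp

[3,6,6,6,6,7,8,8,8,9,9,10,10,11,12,13,13,18,34]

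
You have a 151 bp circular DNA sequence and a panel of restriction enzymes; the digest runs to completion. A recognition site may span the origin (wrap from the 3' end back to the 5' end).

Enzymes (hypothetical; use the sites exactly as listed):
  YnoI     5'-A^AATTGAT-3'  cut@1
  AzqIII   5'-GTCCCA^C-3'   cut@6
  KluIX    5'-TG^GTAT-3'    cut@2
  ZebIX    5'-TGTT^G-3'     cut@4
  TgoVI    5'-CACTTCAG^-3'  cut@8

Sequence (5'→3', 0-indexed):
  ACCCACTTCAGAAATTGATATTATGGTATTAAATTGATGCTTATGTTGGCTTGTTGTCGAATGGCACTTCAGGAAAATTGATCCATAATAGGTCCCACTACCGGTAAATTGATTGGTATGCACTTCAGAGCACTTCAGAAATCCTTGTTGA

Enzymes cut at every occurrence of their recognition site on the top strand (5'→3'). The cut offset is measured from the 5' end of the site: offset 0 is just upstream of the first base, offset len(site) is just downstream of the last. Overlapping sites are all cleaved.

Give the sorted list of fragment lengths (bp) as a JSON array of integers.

[1,3,6,8,9,9,10,11,13,13,13,16,17,22]

Scan for sites:
  YnoI AAATTGAT/1: at [11, 30, 74, 105] ⇒ [12, 31, 75, 106]
  AzqIII GTCCCAC/6: at [91] ⇒ [97]
  KluIX TGGTAT/2: at [23, 113] ⇒ [25, 115]
  ZebIX TGTTG/4: at [43, 51, 145] ⇒ [47, 55, 149]
  TgoVI CACTTCAG/8: at [3, 64, 120, 130] ⇒ [11, 72, 128, 138]

All cut coordinates (distinct, sorted): [11, 12, 25, 31, 47, 55, 72, 75, 97, 106, 115, 128, 138, 149]

Fragment lengths:
  11→12: 1 bp
  12→25: 13 bp
  25→31: 6 bp
  31→47: 16 bp
  47→55: 8 bp
  55→72: 17 bp
  72→75: 3 bp
  75→97: 22 bp
  97→106: 9 bp
  106→115: 9 bp
  115→128: 13 bp
  128→138: 10 bp
  138→149: 11 bp
  149→11 (wrap): 151-149+11 = 13 bp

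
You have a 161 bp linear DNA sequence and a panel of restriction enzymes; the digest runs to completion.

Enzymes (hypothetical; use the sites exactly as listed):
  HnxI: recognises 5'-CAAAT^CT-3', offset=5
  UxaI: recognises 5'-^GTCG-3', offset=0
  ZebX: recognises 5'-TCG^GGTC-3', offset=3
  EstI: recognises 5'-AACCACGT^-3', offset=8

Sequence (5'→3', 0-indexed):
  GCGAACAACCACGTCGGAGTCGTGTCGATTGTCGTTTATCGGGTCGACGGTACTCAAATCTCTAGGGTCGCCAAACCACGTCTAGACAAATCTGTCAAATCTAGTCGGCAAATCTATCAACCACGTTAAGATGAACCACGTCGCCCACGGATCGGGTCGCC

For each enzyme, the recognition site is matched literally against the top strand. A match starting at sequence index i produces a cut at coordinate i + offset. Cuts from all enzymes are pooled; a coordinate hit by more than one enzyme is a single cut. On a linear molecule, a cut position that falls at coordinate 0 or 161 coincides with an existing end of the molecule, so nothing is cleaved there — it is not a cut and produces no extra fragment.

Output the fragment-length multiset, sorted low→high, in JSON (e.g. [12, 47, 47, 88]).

[1,1,2,2,3,4,5,6,7,7,9,10,10,11,12,13,13,13,15,17]

Per-enzyme occurrences:
  HnxI CAAATCT/5: at [54, 86, 95, 108] ⇒ [59, 91, 100, 113]
  UxaI GTCG/0: at [12, 18, 23, 30, 42, 66, 103, 139, 155] ⇒ [12, 18, 23, 30, 42, 66, 103, 139, 155]
  ZebX TCGGGTC/3: at [38, 151] ⇒ [41, 154]
  EstI AACCACGT/8: at [6, 73, 118, 133] ⇒ [14, 81, 126, 141]

Pooled cuts: [12, 14, 18, 23, 30, 41, 42, 59, 66, 81, 91, 100, 103, 113, 126, 139, 141, 154, 155]

Fragments:
  [0,12): 12 bp
  [12,14): 2 bp
  [14,18): 4 bp
  [18,23): 5 bp
  [23,30): 7 bp
  [30,41): 11 bp
  [41,42): 1 bp
  [42,59): 17 bp
  [59,66): 7 bp
  [66,81): 15 bp
  [81,91): 10 bp
  [91,100): 9 bp
  [100,103): 3 bp
  [103,113): 10 bp
  [113,126): 13 bp
  [126,139): 13 bp
  [139,141): 2 bp
  [141,154): 13 bp
  [154,155): 1 bp
  [155,161): 6 bp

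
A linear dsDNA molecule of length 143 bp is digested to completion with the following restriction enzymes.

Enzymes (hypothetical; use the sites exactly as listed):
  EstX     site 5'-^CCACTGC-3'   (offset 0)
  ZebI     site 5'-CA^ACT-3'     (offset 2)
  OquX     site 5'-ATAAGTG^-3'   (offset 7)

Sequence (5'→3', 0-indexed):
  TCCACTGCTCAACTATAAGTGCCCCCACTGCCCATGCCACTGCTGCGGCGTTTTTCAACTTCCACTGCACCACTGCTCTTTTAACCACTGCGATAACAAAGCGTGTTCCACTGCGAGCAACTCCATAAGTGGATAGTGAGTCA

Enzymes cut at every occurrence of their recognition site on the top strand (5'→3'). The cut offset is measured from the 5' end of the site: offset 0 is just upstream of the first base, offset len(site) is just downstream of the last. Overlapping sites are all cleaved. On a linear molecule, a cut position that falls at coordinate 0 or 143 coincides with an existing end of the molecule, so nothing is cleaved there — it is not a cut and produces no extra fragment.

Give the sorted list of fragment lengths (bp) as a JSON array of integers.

[1,3,4,8,10,10,12,12,12,12,15,21,23]

Per-enzyme occurrences:
  EstX CCACTGC/0: at [1, 24, 36, 61, 69, 84, 107] ⇒ [1, 24, 36, 61, 69, 84, 107]
  ZebI CAACT/2: at [9, 55, 117] ⇒ [11, 57, 119]
  OquX ATAAGTG/7: at [14, 124] ⇒ [21, 131]

Pooled cuts: [1, 11, 21, 24, 36, 57, 61, 69, 84, 107, 119, 131]

Fragment lengths:
  [0,1): 1 bp
  [1,11): 10 bp
  [11,21): 10 bp
  [21,24): 3 bp
  [24,36): 12 bp
  [36,57): 21 bp
  [57,61): 4 bp
  [61,69): 8 bp
  [69,84): 15 bp
  [84,107): 23 bp
  [107,119): 12 bp
  [119,131): 12 bp
  [131,143): 12 bp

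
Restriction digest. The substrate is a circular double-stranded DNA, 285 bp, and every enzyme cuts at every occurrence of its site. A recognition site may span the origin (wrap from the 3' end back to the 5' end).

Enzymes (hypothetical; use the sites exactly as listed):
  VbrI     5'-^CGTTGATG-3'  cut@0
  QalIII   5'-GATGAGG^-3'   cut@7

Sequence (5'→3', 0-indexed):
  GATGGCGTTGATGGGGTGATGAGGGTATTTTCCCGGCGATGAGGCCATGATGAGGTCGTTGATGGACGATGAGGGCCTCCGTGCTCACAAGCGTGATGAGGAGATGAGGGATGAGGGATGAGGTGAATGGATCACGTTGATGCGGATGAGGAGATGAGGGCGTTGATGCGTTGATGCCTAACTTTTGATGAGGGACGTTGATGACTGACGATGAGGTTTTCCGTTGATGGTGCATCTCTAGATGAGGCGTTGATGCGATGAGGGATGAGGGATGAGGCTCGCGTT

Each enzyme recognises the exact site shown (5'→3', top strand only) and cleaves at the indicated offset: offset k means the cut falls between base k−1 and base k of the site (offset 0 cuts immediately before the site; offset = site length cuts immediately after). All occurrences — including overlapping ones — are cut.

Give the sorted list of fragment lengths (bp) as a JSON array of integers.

Site scan:
  VbrI (CGTTGATG, off=0): starts [5, 56, 134, 160, 168, 195, 221, 247, 281] → cuts [5, 56, 134, 160, 168, 195, 221, 247, 281]
  QalIII (GATGAGG, off=7): starts [17, 37, 48, 67, 94, 102, 109, 116, 144, 152, 186, 209, 240, 256, 263, 270] → cuts [24, 44, 55, 74, 101, 109, 116, 123, 151, 159, 193, 216, 247, 263, 270, 277]

Pooled cuts: [5, 24, 44, 55, 56, 74, 101, 109, 116, 123, 134, 151, 159, 160, 168, 193, 195, 216, 221, 247, 263, 270, 277, 281]

Fragments:
  5→24: 19 bp
  24→44: 20 bp
  44→55: 11 bp
  55→56: 1 bp
  56→74: 18 bp
  74→101: 27 bp
  101→109: 8 bp
  109→116: 7 bp
  116→123: 7 bp
  123→134: 11 bp
  134→151: 17 bp
  151→159: 8 bp
  159→160: 1 bp
  160→168: 8 bp
  168→193: 25 bp
  193→195: 2 bp
  195→216: 21 bp
  216→221: 5 bp
  221→247: 26 bp
  247→263: 16 bp
  263→270: 7 bp
  270→277: 7 bp
  277→281: 4 bp
  281→5 (wrap): 285-281+5 = 9 bp

[1,1,2,4,5,7,7,7,7,8,8,8,9,11,11,16,17,18,19,20,21,25,26,27]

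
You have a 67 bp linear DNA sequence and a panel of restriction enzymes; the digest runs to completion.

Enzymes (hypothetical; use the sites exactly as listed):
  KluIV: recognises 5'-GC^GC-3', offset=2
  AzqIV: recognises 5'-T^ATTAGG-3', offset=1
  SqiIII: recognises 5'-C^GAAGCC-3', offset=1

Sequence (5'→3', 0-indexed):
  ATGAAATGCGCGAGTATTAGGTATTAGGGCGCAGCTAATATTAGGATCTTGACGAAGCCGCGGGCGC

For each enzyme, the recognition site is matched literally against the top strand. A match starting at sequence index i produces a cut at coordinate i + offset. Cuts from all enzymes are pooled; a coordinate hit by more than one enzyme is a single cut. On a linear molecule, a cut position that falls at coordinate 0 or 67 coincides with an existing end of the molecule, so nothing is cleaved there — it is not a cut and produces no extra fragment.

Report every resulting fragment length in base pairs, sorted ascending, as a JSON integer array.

Scan for sites:
  KluIV GCGC/2: at [7, 28, 63] ⇒ [9, 30, 65]
  AzqIV TATTAGG/1: at [14, 21, 38] ⇒ [15, 22, 39]
  SqiIII CGAAGCC/1: at [52] ⇒ [53]

All cut coordinates (distinct, sorted): [9, 15, 22, 30, 39, 53, 65]

Fragments:
  [0,9): 9 bp
  [9,15): 6 bp
  [15,22): 7 bp
  [22,30): 8 bp
  [30,39): 9 bp
  [39,53): 14 bp
  [53,65): 12 bp
  [65,67): 2 bp

[2,6,7,8,9,9,12,14]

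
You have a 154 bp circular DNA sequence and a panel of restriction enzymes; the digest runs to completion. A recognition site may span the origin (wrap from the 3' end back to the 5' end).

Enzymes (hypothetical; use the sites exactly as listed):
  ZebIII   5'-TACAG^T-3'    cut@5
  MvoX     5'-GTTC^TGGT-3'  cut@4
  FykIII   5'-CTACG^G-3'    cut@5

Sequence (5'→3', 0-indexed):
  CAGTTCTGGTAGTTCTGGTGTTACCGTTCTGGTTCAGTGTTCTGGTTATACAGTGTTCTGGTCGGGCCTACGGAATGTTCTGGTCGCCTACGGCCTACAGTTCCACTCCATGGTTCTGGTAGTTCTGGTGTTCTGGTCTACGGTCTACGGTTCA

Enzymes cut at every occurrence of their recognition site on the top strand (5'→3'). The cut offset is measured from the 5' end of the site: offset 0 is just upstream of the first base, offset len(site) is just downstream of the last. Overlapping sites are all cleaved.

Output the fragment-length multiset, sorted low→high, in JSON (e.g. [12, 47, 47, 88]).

[5,7,8,8,8,9,9,9,11,11,12,13,14,14,16]

Site scan:
  ZebIII (TACAGT, off=5): starts [48, 95] → cuts [53, 100]
  MvoX (GTTCTGGT, off=4): starts [2, 11, 25, 38, 54, 76, 112, 121, 129] → cuts [6, 15, 29, 42, 58, 80, 116, 125, 133]
  FykIII (CTACGG, off=5): starts [67, 87, 137, 144] → cuts [72, 92, 142, 149]

Pooled cuts: [6, 15, 29, 42, 53, 58, 72, 80, 92, 100, 116, 125, 133, 142, 149]

Fragment lengths:
  6→15: 9 bp
  15→29: 14 bp
  29→42: 13 bp
  42→53: 11 bp
  53→58: 5 bp
  58→72: 14 bp
  72→80: 8 bp
  80→92: 12 bp
  92→100: 8 bp
  100→116: 16 bp
  116→125: 9 bp
  125→133: 8 bp
  133→142: 9 bp
  142→149: 7 bp
  149→6 (wrap): 154-149+6 = 11 bp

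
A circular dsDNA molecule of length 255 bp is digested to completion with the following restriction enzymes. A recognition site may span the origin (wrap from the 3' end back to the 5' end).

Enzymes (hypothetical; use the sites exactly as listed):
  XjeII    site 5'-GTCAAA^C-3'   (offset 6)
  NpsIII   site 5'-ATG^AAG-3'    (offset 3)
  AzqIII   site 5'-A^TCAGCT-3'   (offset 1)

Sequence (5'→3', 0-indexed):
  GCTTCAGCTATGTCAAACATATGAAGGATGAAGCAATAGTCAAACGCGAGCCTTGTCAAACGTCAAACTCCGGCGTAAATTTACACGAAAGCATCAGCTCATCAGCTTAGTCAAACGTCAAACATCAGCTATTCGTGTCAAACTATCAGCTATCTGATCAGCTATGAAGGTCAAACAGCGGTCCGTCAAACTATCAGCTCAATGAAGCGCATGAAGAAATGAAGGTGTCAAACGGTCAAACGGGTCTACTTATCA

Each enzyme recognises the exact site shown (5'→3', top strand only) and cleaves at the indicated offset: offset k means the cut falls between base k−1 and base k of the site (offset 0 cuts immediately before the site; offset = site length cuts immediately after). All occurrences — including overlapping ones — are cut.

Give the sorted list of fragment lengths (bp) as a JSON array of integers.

Per-enzyme occurrences:
  XjeII (GTCAAAC, off=6): starts [11, 38, 54, 61, 109, 116, 136, 169, 184, 226, 234] → cuts [17, 44, 60, 67, 115, 122, 142, 175, 190, 232, 240]
  NpsIII (ATGAAG, off=3): starts [20, 27, 163, 201, 210, 218] → cuts [23, 30, 166, 204, 213, 221]
  AzqIII (ATCAGCT, off=1): starts [92, 100, 123, 144, 156, 192, 251] → cuts [93, 101, 124, 145, 157, 193, 252]

All cut coordinates (distinct, sorted): [17, 23, 30, 44, 60, 67, 93, 101, 115, 122, 124, 142, 145, 157, 166, 175, 190, 193, 204, 213, 221, 232, 240, 252]

Fragment lengths:
  17→23: 6 bp
  23→30: 7 bp
  30→44: 14 bp
  44→60: 16 bp
  60→67: 7 bp
  67→93: 26 bp
  93→101: 8 bp
  101→115: 14 bp
  115→122: 7 bp
  122→124: 2 bp
  124→142: 18 bp
  142→145: 3 bp
  145→157: 12 bp
  157→166: 9 bp
  166→175: 9 bp
  175→190: 15 bp
  190→193: 3 bp
  193→204: 11 bp
  204→213: 9 bp
  213→221: 8 bp
  221→232: 11 bp
  232→240: 8 bp
  240→252: 12 bp
  252→17 (wrap): 255-252+17 = 20 bp

[2,3,3,6,7,7,7,8,8,8,9,9,9,11,11,12,12,14,14,15,16,18,20,26]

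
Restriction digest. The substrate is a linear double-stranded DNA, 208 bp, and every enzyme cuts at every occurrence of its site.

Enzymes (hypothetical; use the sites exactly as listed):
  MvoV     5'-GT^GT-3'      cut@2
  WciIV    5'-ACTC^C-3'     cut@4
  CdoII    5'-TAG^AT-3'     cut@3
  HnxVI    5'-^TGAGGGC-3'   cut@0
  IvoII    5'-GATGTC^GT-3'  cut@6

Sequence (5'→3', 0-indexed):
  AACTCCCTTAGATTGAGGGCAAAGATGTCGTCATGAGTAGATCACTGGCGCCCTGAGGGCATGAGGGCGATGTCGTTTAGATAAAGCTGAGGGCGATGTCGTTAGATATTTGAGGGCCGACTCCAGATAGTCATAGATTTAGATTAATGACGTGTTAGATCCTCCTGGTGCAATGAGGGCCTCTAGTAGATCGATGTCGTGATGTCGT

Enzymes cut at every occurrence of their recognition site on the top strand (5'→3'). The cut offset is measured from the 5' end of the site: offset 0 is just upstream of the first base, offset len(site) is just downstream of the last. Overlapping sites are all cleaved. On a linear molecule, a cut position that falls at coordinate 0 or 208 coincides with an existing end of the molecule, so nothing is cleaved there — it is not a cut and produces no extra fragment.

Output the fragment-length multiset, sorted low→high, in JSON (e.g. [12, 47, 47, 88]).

[2,2,5,5,5,5,6,6,6,7,8,8,9,11,11,13,13,13,13,13,15,16,16]

Site scan:
  MvoV GTGT/2: at [151] ⇒ [153]
  WciIV ACTCC/4: at [1, 119] ⇒ [5, 123]
  CdoII TAGAT/3: at [8, 37, 77, 102, 133, 139, 155, 186] ⇒ [11, 40, 80, 105, 136, 142, 158, 189]
  HnxVI TGAGGGC/0: at [13, 53, 61, 87, 110, 173] ⇒ [13, 53, 61, 87, 110, 173]
  IvoII GATGTCGT/6: at [23, 68, 94, 192, 200] ⇒ [29, 74, 100, 198, 206]

All cut coordinates (distinct, sorted): [5, 11, 13, 29, 40, 53, 61, 74, 80, 87, 100, 105, 110, 123, 136, 142, 153, 158, 173, 189, 198, 206]

Fragments:
  [0,5): 5 bp
  [5,11): 6 bp
  [11,13): 2 bp
  [13,29): 16 bp
  [29,40): 11 bp
  [40,53): 13 bp
  [53,61): 8 bp
  [61,74): 13 bp
  [74,80): 6 bp
  [80,87): 7 bp
  [87,100): 13 bp
  [100,105): 5 bp
  [105,110): 5 bp
  [110,123): 13 bp
  [123,136): 13 bp
  [136,142): 6 bp
  [142,153): 11 bp
  [153,158): 5 bp
  [158,173): 15 bp
  [173,189): 16 bp
  [189,198): 9 bp
  [198,206): 8 bp
  [206,208): 2 bp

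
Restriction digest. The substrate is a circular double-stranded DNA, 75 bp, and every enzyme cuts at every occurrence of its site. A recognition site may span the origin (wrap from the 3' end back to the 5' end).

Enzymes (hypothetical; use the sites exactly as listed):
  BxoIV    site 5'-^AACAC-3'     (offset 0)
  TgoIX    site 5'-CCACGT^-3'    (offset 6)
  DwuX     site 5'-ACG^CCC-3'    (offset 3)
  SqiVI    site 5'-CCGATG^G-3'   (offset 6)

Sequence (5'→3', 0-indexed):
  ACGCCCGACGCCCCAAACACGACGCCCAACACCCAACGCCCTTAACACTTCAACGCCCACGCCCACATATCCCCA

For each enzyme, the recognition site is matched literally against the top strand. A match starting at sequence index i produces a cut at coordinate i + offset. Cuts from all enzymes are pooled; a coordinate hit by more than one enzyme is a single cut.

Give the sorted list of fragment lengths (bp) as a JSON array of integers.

Per-enzyme occurrences:
  BxoIV AACAC/0: at [15, 27, 43] ⇒ [15, 27, 43]
  TgoIX (CCACGT, off=6): no sites
  DwuX ACGCCC/3: at [0, 7, 21, 35, 52, 58] ⇒ [3, 10, 24, 38, 55, 61]
  SqiVI (CCGATGG, off=6): no sites

All cut coordinates (distinct, sorted): [3, 10, 15, 24, 27, 38, 43, 55, 61]

Fragment lengths:
  3→10: 7 bp
  10→15: 5 bp
  15→24: 9 bp
  24→27: 3 bp
  27→38: 11 bp
  38→43: 5 bp
  43→55: 12 bp
  55→61: 6 bp
  61→3 (wrap): 75-61+3 = 17 bp

[3,5,5,6,7,9,11,12,17]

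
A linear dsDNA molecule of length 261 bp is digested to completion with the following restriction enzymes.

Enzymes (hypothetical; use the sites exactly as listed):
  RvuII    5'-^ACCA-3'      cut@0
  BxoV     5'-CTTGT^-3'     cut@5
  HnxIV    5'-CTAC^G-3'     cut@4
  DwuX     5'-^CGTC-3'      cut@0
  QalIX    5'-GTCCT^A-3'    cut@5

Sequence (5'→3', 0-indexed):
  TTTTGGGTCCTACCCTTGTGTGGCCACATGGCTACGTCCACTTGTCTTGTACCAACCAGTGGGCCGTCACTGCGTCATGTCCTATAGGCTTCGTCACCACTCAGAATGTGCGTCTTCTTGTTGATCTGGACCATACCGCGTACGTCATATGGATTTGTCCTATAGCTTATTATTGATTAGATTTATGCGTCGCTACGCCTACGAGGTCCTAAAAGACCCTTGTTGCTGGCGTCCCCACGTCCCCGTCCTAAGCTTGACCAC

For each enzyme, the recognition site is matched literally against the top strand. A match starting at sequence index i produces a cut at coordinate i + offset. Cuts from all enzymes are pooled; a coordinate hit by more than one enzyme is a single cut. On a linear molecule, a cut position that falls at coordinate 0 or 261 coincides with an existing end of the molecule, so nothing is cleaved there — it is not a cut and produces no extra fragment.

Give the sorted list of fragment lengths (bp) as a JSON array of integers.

[1,4,4,5,5,6,6,6,6,7,8,8,8,8,8,8,9,10,10,11,11,11,13,13,15,15,19,26]

Per-enzyme occurrences:
  RvuII (ACCA, off=0): starts [50, 54, 95, 129, 256] → cuts [50, 54, 95, 129, 256]
  BxoV (CTTGT, off=5): starts [14, 40, 45, 116, 218] → cuts [19, 45, 50, 121, 223]
  HnxIV (CTACG, off=4): starts [31, 192, 198] → cuts [35, 196, 202]
  DwuX (CGTC, off=0): starts [34, 64, 72, 91, 110, 142, 187, 229, 237, 243] → cuts [34, 64, 72, 91, 110, 142, 187, 229, 237, 243]
  QalIX (GTCCTA, off=5): starts [6, 78, 156, 205, 244] → cuts [11, 83, 161, 210, 249]

Pooled cuts: [11, 19, 34, 35, 45, 50, 54, 64, 72, 83, 91, 95, 110, 121, 129, 142, 161, 187, 196, 202, 210, 223, 229, 237, 243, 249, 256]

Fragment lengths:
  [0,11): 11 bp
  [11,19): 8 bp
  [19,34): 15 bp
  [34,35): 1 bp
  [35,45): 10 bp
  [45,50): 5 bp
  [50,54): 4 bp
  [54,64): 10 bp
  [64,72): 8 bp
  [72,83): 11 bp
  [83,91): 8 bp
  [91,95): 4 bp
  [95,110): 15 bp
  [110,121): 11 bp
  [121,129): 8 bp
  [129,142): 13 bp
  [142,161): 19 bp
  [161,187): 26 bp
  [187,196): 9 bp
  [196,202): 6 bp
  [202,210): 8 bp
  [210,223): 13 bp
  [223,229): 6 bp
  [229,237): 8 bp
  [237,243): 6 bp
  [243,249): 6 bp
  [249,256): 7 bp
  [256,261): 5 bp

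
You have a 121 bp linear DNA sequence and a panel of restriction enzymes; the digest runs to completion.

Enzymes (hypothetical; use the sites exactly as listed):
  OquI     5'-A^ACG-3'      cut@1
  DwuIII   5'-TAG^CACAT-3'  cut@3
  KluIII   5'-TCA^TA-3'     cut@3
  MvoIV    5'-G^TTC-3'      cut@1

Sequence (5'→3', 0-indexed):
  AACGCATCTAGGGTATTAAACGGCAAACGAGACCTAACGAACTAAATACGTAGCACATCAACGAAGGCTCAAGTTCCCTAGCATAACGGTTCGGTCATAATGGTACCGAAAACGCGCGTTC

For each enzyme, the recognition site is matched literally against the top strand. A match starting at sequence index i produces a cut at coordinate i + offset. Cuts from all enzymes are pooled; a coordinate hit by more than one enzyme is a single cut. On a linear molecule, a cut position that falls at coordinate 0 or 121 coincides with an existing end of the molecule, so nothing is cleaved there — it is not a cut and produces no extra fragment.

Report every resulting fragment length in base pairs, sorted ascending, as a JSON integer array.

[1,3,4,7,7,7,8,10,12,13,14,17,18]

Scan for sites:
  OquI AACG/1: at [0, 18, 25, 35, 59, 84, 110] ⇒ [1, 19, 26, 36, 60, 85, 111]
  DwuIII TAGCACAT/3: at [50] ⇒ [53]
  KluIII TCATA/3: at [94] ⇒ [97]
  MvoIV GTTC/1: at [72, 88, 117] ⇒ [73, 89, 118]

All cut coordinates (distinct, sorted): [1, 19, 26, 36, 53, 60, 73, 85, 89, 97, 111, 118]

Fragment lengths:
  [0,1): 1 bp
  [1,19): 18 bp
  [19,26): 7 bp
  [26,36): 10 bp
  [36,53): 17 bp
  [53,60): 7 bp
  [60,73): 13 bp
  [73,85): 12 bp
  [85,89): 4 bp
  [89,97): 8 bp
  [97,111): 14 bp
  [111,118): 7 bp
  [118,121): 3 bp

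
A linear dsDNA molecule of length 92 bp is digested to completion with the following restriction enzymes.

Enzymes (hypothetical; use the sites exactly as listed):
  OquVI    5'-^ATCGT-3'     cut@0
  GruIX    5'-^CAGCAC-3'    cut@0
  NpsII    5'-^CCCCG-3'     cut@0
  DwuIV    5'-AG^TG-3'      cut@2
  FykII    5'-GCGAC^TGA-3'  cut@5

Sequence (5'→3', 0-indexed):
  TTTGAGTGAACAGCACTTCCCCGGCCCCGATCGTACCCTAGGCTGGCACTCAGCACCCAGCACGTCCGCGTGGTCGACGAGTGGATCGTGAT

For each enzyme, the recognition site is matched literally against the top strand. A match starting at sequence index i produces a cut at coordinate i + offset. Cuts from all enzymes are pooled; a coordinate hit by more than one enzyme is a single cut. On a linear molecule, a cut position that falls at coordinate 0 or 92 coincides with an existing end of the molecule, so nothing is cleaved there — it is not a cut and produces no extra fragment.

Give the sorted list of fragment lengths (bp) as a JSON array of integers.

Per-enzyme occurrences:
  OquVI ATCGT/0: at [29, 84] ⇒ [29, 84]
  GruIX CAGCAC/0: at [10, 50, 57] ⇒ [10, 50, 57]
  NpsII CCCCG/0: at [18, 24] ⇒ [18, 24]
  DwuIV AGTG/2: at [4, 79] ⇒ [6, 81]
  FykII (GCGACTGA, off=5): no sites

Pooled cuts: [6, 10, 18, 24, 29, 50, 57, 81, 84]

Fragments:
  [0,6): 6 bp
  [6,10): 4 bp
  [10,18): 8 bp
  [18,24): 6 bp
  [24,29): 5 bp
  [29,50): 21 bp
  [50,57): 7 bp
  [57,81): 24 bp
  [81,84): 3 bp
  [84,92): 8 bp

[3,4,5,6,6,7,8,8,21,24]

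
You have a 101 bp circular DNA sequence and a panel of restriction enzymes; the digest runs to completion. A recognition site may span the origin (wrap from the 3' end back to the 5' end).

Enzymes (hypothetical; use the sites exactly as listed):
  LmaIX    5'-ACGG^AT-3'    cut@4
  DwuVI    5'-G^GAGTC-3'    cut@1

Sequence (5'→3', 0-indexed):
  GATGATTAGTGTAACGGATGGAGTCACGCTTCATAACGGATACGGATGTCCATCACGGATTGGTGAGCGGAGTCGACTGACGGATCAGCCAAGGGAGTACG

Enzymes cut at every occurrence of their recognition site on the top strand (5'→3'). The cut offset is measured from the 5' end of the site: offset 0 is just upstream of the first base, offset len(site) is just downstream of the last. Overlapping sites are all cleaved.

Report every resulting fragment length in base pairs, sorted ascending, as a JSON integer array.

[3,6,11,13,14,16,19,19]

Per-enzyme occurrences:
  LmaIX (ACGGAT, off=4): starts [13, 35, 41, 54, 79, 98] → cuts [1, 17, 39, 45, 58, 83]
  DwuVI (GGAGTC, off=1): starts [19, 68] → cuts [20, 69]

All cut coordinates (distinct, sorted): [1, 17, 20, 39, 45, 58, 69, 83]

Fragments:
  1→17: 16 bp
  17→20: 3 bp
  20→39: 19 bp
  39→45: 6 bp
  45→58: 13 bp
  58→69: 11 bp
  69→83: 14 bp
  83→1 (wrap): 101-83+1 = 19 bp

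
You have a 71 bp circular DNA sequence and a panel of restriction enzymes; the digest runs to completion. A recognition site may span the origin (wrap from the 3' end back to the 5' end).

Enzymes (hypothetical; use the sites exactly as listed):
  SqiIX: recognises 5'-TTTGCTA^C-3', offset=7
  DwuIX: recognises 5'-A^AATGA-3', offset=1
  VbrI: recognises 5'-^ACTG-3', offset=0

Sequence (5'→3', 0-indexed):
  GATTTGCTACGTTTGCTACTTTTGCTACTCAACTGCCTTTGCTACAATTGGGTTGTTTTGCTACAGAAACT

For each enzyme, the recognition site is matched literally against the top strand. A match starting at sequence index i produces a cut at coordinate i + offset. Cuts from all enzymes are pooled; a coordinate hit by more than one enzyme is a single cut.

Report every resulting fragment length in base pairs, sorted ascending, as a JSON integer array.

[4,5,9,9,12,13,19]

Per-enzyme occurrences:
  SqiIX TTTGCTAC/7: at [2, 11, 20, 37, 56] ⇒ [9, 18, 27, 44, 63]
  DwuIX (AAATGA, off=1): no sites
  VbrI ACTG/0: at [31, 68] ⇒ [31, 68]

Pooled cuts: [9, 18, 27, 31, 44, 63, 68]

Fragments:
  9→18: 9 bp
  18→27: 9 bp
  27→31: 4 bp
  31→44: 13 bp
  44→63: 19 bp
  63→68: 5 bp
  68→9 (wrap): 71-68+9 = 12 bp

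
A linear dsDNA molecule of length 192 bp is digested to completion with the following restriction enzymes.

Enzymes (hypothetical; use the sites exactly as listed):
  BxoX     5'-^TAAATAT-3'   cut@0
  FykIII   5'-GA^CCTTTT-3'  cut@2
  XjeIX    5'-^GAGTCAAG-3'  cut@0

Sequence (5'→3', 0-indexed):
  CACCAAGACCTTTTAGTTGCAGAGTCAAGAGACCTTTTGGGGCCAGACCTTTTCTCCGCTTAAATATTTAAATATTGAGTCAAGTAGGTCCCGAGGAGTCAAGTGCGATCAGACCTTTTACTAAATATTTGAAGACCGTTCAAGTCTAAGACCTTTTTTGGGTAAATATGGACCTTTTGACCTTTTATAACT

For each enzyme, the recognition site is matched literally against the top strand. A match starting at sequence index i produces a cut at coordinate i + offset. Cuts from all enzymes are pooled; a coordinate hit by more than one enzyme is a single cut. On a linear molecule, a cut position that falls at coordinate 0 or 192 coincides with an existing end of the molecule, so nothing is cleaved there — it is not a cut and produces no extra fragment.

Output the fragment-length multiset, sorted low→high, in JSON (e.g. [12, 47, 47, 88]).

[8,8,8,8,8,10,11,11,12,13,13,15,18,19,30]

Per-enzyme occurrences:
  BxoX TAAATAT/0: at [60, 68, 121, 162] ⇒ [60, 68, 121, 162]
  FykIII GACCTTTT/2: at [6, 30, 45, 111, 149, 170, 178] ⇒ [8, 32, 47, 113, 151, 172, 180]
  XjeIX GAGTCAAG/0: at [21, 76, 95] ⇒ [21, 76, 95]

All cut coordinates (distinct, sorted): [8, 21, 32, 47, 60, 68, 76, 95, 113, 121, 151, 162, 172, 180]

Fragment lengths:
  [0,8): 8 bp
  [8,21): 13 bp
  [21,32): 11 bp
  [32,47): 15 bp
  [47,60): 13 bp
  [60,68): 8 bp
  [68,76): 8 bp
  [76,95): 19 bp
  [95,113): 18 bp
  [113,121): 8 bp
  [121,151): 30 bp
  [151,162): 11 bp
  [162,172): 10 bp
  [172,180): 8 bp
  [180,192): 12 bp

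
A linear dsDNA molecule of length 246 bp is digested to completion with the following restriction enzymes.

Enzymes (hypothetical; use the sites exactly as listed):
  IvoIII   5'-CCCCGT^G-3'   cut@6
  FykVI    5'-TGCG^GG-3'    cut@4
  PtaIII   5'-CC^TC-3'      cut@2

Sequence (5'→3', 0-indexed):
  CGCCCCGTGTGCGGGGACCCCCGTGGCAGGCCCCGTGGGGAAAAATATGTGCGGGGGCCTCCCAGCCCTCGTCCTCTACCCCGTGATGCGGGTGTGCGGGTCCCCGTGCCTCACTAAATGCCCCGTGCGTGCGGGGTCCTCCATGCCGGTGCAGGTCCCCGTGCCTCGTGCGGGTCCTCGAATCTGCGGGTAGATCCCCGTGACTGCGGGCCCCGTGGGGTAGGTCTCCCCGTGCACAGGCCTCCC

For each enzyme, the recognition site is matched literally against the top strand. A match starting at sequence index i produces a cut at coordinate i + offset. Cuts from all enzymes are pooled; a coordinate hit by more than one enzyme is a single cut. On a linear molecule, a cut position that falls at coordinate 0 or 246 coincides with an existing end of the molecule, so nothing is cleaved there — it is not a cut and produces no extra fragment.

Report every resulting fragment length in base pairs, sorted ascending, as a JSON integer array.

Scan for sites:
  IvoIII (CCCCGTG, off=6): starts [2, 18, 30, 78, 101, 120, 156, 195, 210, 227] → cuts [8, 24, 36, 84, 107, 126, 162, 201, 216, 233]
  FykVI (TGCGGG, off=4): starts [9, 49, 86, 94, 129, 168, 184, 204] → cuts [13, 53, 90, 98, 133, 172, 188, 208]
  PtaIII (CCTC, off=2): starts [57, 66, 72, 108, 137, 163, 175, 240] → cuts [59, 68, 74, 110, 139, 165, 177, 242]

All cut coordinates (distinct, sorted): [8, 13, 24, 36, 53, 59, 68, 74, 84, 90, 98, 107, 110, 126, 133, 139, 162, 165, 172, 177, 188, 201, 208, 216, 233, 242]

Fragment lengths:
  [0,8): 8 bp
  [8,13): 5 bp
  [13,24): 11 bp
  [24,36): 12 bp
  [36,53): 17 bp
  [53,59): 6 bp
  [59,68): 9 bp
  [68,74): 6 bp
  [74,84): 10 bp
  [84,90): 6 bp
  [90,98): 8 bp
  [98,107): 9 bp
  [107,110): 3 bp
  [110,126): 16 bp
  [126,133): 7 bp
  [133,139): 6 bp
  [139,162): 23 bp
  [162,165): 3 bp
  [165,172): 7 bp
  [172,177): 5 bp
  [177,188): 11 bp
  [188,201): 13 bp
  [201,208): 7 bp
  [208,216): 8 bp
  [216,233): 17 bp
  [233,242): 9 bp
  [242,246): 4 bp

[3,3,4,5,5,6,6,6,6,7,7,7,8,8,8,9,9,9,10,11,11,12,13,16,17,17,23]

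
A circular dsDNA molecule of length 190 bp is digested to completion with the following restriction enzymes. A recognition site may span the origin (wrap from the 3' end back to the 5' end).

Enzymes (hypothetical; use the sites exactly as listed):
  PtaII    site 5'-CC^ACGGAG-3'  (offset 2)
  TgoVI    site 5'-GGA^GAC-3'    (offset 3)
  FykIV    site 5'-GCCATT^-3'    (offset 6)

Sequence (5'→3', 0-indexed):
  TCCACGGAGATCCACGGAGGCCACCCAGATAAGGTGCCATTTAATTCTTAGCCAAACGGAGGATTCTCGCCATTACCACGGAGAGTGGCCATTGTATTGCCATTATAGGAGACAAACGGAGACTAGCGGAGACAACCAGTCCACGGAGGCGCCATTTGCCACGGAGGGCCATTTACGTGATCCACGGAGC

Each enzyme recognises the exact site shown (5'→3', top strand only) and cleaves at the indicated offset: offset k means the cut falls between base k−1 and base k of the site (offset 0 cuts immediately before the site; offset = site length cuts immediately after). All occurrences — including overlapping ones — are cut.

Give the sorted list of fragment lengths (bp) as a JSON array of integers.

[3,4,6,10,10,10,10,10,11,12,13,14,16,28,33]

Per-enzyme occurrences:
  PtaII (CCACGGAG, off=2): starts [1, 11, 75, 140, 158, 181] → cuts [3, 13, 77, 142, 160, 183]
  TgoVI (GGAGAC, off=3): starts [107, 117, 127] → cuts [110, 120, 130]
  FykIV (GCCATT, off=6): starts [35, 68, 87, 98, 150, 167] → cuts [41, 74, 93, 104, 156, 173]

All cut coordinates (distinct, sorted): [3, 13, 41, 74, 77, 93, 104, 110, 120, 130, 142, 156, 160, 173, 183]

Fragment lengths:
  3→13: 10 bp
  13→41: 28 bp
  41→74: 33 bp
  74→77: 3 bp
  77→93: 16 bp
  93→104: 11 bp
  104→110: 6 bp
  110→120: 10 bp
  120→130: 10 bp
  130→142: 12 bp
  142→156: 14 bp
  156→160: 4 bp
  160→173: 13 bp
  173→183: 10 bp
  183→3 (wrap): 190-183+3 = 10 bp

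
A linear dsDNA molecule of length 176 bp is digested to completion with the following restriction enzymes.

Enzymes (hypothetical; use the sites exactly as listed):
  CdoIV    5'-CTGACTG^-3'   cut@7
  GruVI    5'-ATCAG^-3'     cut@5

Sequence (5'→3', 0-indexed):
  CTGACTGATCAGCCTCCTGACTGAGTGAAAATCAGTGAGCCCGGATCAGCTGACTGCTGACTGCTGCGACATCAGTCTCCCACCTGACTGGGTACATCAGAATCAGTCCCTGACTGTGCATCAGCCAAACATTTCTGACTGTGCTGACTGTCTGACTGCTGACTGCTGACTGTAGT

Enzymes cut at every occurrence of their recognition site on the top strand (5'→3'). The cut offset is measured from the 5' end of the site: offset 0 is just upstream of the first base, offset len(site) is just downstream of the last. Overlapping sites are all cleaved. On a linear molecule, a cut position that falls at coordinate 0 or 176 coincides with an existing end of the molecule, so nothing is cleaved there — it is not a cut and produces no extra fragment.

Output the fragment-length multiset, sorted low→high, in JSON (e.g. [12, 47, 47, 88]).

Site scan:
  CdoIV (CTGACTG, off=7): starts [0, 16, 49, 56, 83, 109, 134, 143, 151, 158, 165] → cuts [7, 23, 56, 63, 90, 116, 141, 150, 158, 165, 172]
  GruVI (ATCAG, off=5): starts [7, 30, 44, 70, 95, 101, 119] → cuts [12, 35, 49, 75, 100, 106, 124]

Pooled cuts: [7, 12, 23, 35, 49, 56, 63, 75, 90, 100, 106, 116, 124, 141, 150, 158, 165, 172]

Fragments:
  [0,7): 7 bp
  [7,12): 5 bp
  [12,23): 11 bp
  [23,35): 12 bp
  [35,49): 14 bp
  [49,56): 7 bp
  [56,63): 7 bp
  [63,75): 12 bp
  [75,90): 15 bp
  [90,100): 10 bp
  [100,106): 6 bp
  [106,116): 10 bp
  [116,124): 8 bp
  [124,141): 17 bp
  [141,150): 9 bp
  [150,158): 8 bp
  [158,165): 7 bp
  [165,172): 7 bp
  [172,176): 4 bp

[4,5,6,7,7,7,7,7,8,8,9,10,10,11,12,12,14,15,17]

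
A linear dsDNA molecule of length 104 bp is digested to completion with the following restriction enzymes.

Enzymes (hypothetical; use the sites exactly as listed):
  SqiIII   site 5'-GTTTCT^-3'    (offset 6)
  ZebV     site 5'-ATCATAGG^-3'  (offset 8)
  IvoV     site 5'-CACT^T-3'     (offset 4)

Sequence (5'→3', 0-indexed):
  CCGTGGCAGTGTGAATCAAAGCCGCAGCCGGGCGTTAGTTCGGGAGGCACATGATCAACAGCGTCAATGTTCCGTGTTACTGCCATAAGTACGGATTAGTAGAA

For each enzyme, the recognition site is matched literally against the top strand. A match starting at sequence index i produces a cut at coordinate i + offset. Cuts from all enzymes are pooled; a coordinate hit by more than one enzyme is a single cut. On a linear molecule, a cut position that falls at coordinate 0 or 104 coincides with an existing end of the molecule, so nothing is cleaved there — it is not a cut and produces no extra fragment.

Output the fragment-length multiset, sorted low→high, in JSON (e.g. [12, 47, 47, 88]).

Site scan:
  SqiIII (GTTTCT, off=6): no sites
  ZebV (ATCATAGG, off=8): no sites
  IvoV (CACTT, off=4): no sites

Pooled cuts: ∅

Fragments:
  no cuts → one linear fragment of 104 bp

[104]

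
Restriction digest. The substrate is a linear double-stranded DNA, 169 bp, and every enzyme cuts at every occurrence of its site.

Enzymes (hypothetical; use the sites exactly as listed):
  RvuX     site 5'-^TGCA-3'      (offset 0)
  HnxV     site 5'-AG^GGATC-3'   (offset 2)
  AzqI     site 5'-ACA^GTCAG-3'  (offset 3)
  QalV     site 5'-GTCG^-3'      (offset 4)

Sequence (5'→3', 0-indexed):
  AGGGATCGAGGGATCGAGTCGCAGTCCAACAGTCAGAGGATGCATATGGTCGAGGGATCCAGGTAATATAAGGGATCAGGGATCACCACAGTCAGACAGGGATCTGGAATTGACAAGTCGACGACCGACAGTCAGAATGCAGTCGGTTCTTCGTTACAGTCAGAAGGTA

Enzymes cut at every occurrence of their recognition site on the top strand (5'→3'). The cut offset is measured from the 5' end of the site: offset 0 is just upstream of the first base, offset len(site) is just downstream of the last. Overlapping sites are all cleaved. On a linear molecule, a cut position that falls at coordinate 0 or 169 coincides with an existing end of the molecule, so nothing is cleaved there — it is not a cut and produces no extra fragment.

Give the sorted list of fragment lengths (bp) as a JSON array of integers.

Site scan:
  RvuX (TGCA, off=0): starts [40, 137] → cuts [40, 137]
  HnxV (AGGGATC, off=2): starts [0, 8, 52, 70, 77, 97] → cuts [2, 10, 54, 72, 79, 99]
  AzqI (ACAGTCAG, off=3): starts [28, 87, 127, 155] → cuts [31, 90, 130, 158]
  QalV (GTCG, off=4): starts [17, 48, 116, 141] → cuts [21, 52, 120, 145]

Pooled cuts: [2, 10, 21, 31, 40, 52, 54, 72, 79, 90, 99, 120, 130, 137, 145, 158]

Fragment lengths:
  [0,2): 2 bp
  [2,10): 8 bp
  [10,21): 11 bp
  [21,31): 10 bp
  [31,40): 9 bp
  [40,52): 12 bp
  [52,54): 2 bp
  [54,72): 18 bp
  [72,79): 7 bp
  [79,90): 11 bp
  [90,99): 9 bp
  [99,120): 21 bp
  [120,130): 10 bp
  [130,137): 7 bp
  [137,145): 8 bp
  [145,158): 13 bp
  [158,169): 11 bp

[2,2,7,7,8,8,9,9,10,10,11,11,11,12,13,18,21]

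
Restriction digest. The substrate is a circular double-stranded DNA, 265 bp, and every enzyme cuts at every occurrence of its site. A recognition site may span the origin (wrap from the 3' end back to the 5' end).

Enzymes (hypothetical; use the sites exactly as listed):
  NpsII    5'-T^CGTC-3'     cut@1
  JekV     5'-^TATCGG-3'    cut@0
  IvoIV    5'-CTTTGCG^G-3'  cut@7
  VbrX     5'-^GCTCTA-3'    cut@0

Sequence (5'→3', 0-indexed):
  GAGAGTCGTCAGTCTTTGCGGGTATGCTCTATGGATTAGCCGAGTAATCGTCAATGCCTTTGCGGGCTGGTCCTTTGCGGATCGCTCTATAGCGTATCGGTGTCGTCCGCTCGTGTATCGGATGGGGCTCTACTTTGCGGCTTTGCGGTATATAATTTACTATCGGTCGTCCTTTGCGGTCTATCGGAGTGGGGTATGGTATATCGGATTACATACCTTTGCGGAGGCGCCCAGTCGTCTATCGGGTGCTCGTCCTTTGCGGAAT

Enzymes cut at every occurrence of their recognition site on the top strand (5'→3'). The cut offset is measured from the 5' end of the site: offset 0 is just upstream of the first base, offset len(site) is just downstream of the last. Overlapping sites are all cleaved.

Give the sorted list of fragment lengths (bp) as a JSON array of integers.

[3,4,4,5,7,8,9,10,11,11,11,11,11,12,12,13,13,14,15,16,20,22,23]

Per-enzyme occurrences:
  NpsII (TCGTC, off=1): starts [5, 47, 102, 166, 234, 249] → cuts [6, 48, 103, 167, 235, 250]
  JekV (TATCGG, off=0): starts [94, 115, 160, 181, 201, 239] → cuts [94, 115, 160, 181, 201, 239]
  IvoIV (CTTTGCGG, off=7): starts [13, 57, 72, 132, 140, 171, 216, 254] → cuts [20, 64, 79, 139, 147, 178, 223, 261]
  VbrX (GCTCTA, off=0): starts [25, 83, 126] → cuts [25, 83, 126]

Pooled cuts: [6, 20, 25, 48, 64, 79, 83, 94, 103, 115, 126, 139, 147, 160, 167, 178, 181, 201, 223, 235, 239, 250, 261]

Fragments:
  6→20: 14 bp
  20→25: 5 bp
  25→48: 23 bp
  48→64: 16 bp
  64→79: 15 bp
  79→83: 4 bp
  83→94: 11 bp
  94→103: 9 bp
  103→115: 12 bp
  115→126: 11 bp
  126→139: 13 bp
  139→147: 8 bp
  147→160: 13 bp
  160→167: 7 bp
  167→178: 11 bp
  178→181: 3 bp
  181→201: 20 bp
  201→223: 22 bp
  223→235: 12 bp
  235→239: 4 bp
  239→250: 11 bp
  250→261: 11 bp
  261→6 (wrap): 265-261+6 = 10 bp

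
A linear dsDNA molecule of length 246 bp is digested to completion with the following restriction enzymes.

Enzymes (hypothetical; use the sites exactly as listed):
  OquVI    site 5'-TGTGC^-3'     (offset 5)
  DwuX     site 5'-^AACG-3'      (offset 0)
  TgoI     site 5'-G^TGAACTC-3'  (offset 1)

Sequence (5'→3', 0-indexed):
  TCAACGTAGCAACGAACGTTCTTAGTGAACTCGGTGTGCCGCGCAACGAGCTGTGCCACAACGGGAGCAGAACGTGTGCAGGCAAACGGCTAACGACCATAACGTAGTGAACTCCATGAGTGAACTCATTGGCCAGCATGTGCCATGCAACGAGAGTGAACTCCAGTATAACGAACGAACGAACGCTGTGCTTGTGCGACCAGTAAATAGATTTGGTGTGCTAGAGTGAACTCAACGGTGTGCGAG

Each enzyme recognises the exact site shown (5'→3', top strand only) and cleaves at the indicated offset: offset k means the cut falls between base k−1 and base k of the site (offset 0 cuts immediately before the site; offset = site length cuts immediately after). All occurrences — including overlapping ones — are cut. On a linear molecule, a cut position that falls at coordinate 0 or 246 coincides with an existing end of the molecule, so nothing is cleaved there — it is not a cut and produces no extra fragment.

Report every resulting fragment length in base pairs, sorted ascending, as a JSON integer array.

[2,3,3,4,4,4,4,5,5,5,5,6,7,7,7,8,8,9,9,10,10,11,11,12,13,13,14,23,24]

Per-enzyme occurrences:
  OquVI TGTGC/5: at [34, 51, 74, 138, 186, 192, 216, 238] ⇒ [39, 56, 79, 143, 191, 197, 221, 243]
  DwuX AACG/0: at [2, 10, 14, 44, 59, 70, 84, 91, 100, 148, 169, 173, 177, 181, 233] ⇒ [2, 10, 14, 44, 59, 70, 84, 91, 100, 148, 169, 173, 177, 181, 233]
  TgoI GTGAACTC/1: at [24, 106, 119, 155, 225] ⇒ [25, 107, 120, 156, 226]

All cut coordinates (distinct, sorted): [2, 10, 14, 25, 39, 44, 56, 59, 70, 79, 84, 91, 100, 107, 120, 143, 148, 156, 169, 173, 177, 181, 191, 197, 221, 226, 233, 243]

Fragments:
  [0,2): 2 bp
  [2,10): 8 bp
  [10,14): 4 bp
  [14,25): 11 bp
  [25,39): 14 bp
  [39,44): 5 bp
  [44,56): 12 bp
  [56,59): 3 bp
  [59,70): 11 bp
  [70,79): 9 bp
  [79,84): 5 bp
  [84,91): 7 bp
  [91,100): 9 bp
  [100,107): 7 bp
  [107,120): 13 bp
  [120,143): 23 bp
  [143,148): 5 bp
  [148,156): 8 bp
  [156,169): 13 bp
  [169,173): 4 bp
  [173,177): 4 bp
  [177,181): 4 bp
  [181,191): 10 bp
  [191,197): 6 bp
  [197,221): 24 bp
  [221,226): 5 bp
  [226,233): 7 bp
  [233,243): 10 bp
  [243,246): 3 bp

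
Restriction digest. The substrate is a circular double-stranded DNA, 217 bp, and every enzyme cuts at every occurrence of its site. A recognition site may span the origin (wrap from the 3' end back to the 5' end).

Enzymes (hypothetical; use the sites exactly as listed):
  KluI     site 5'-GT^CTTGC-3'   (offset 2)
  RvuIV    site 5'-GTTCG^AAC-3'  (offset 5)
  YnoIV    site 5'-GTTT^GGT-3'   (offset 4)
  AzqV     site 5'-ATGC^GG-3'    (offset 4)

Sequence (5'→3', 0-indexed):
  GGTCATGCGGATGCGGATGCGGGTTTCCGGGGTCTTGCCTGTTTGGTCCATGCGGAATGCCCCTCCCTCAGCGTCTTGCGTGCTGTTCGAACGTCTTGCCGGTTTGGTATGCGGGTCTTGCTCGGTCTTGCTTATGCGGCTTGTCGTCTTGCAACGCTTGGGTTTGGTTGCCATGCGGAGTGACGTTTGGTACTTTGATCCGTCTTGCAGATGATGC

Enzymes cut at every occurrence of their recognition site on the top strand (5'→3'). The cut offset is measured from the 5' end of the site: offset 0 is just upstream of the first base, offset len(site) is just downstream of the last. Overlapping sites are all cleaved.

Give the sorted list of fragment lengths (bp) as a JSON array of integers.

[4,5,6,6,7,8,9,10,10,11,11,11,11,12,13,14,15,15,18,21]

Scan for sites:
  KluI (GTCTTGC, off=2): starts [31, 72, 92, 114, 124, 145, 201] → cuts [33, 74, 94, 116, 126, 147, 203]
  RvuIV (GTTCGAAC, off=5): starts [84] → cuts [89]
  YnoIV (GTTTGGT, off=4): starts [40, 101, 161, 184] → cuts [44, 105, 165, 188]
  AzqV (ATGCGG, off=4): starts [4, 10, 16, 49, 108, 133, 172, 213] → cuts [0, 8, 14, 20, 53, 112, 137, 176]

Pooled cuts: [0, 8, 14, 20, 33, 44, 53, 74, 89, 94, 105, 112, 116, 126, 137, 147, 165, 176, 188, 203]

Fragment lengths:
  0→8: 8 bp
  8→14: 6 bp
  14→20: 6 bp
  20→33: 13 bp
  33→44: 11 bp
  44→53: 9 bp
  53→74: 21 bp
  74→89: 15 bp
  89→94: 5 bp
  94→105: 11 bp
  105→112: 7 bp
  112→116: 4 bp
  116→126: 10 bp
  126→137: 11 bp
  137→147: 10 bp
  147→165: 18 bp
  165→176: 11 bp
  176→188: 12 bp
  188→203: 15 bp
  203→0 (wrap): 217-203+0 = 14 bp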